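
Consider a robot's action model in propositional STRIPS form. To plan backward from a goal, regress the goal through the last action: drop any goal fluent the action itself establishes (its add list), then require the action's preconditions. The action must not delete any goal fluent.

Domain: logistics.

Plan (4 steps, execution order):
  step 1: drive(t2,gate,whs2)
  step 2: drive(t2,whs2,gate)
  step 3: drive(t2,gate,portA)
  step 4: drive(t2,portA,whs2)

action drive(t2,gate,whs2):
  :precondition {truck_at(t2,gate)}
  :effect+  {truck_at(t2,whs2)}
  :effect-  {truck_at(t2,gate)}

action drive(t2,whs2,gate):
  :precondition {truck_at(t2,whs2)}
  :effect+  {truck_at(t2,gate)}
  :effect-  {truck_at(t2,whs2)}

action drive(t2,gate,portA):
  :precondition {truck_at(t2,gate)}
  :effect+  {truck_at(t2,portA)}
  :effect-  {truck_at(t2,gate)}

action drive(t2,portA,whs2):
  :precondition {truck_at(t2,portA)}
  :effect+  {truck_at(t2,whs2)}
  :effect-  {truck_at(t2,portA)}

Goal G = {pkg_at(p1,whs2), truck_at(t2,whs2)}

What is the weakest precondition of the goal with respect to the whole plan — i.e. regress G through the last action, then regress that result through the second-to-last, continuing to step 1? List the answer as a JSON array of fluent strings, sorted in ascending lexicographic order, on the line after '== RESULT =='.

Work backward from the goal:
  through step 4 (drive(t2,portA,whs2)): drop {truck_at(t2,whs2)}, keep {pkg_at(p1,whs2)}, require {truck_at(t2,portA)}
    → {pkg_at(p1,whs2), truck_at(t2,portA)}
  through step 3 (drive(t2,gate,portA)): drop {truck_at(t2,portA)}, keep {pkg_at(p1,whs2)}, require {truck_at(t2,gate)}
    → {pkg_at(p1,whs2), truck_at(t2,gate)}
  through step 2 (drive(t2,whs2,gate)): drop {truck_at(t2,gate)}, keep {pkg_at(p1,whs2)}, require {truck_at(t2,whs2)}
    → {pkg_at(p1,whs2), truck_at(t2,whs2)}
  through step 1 (drive(t2,gate,whs2)): drop {truck_at(t2,whs2)}, keep {pkg_at(p1,whs2)}, require {truck_at(t2,gate)}
    → {pkg_at(p1,whs2), truck_at(t2,gate)}

== RESULT ==
["pkg_at(p1,whs2)", "truck_at(t2,gate)"]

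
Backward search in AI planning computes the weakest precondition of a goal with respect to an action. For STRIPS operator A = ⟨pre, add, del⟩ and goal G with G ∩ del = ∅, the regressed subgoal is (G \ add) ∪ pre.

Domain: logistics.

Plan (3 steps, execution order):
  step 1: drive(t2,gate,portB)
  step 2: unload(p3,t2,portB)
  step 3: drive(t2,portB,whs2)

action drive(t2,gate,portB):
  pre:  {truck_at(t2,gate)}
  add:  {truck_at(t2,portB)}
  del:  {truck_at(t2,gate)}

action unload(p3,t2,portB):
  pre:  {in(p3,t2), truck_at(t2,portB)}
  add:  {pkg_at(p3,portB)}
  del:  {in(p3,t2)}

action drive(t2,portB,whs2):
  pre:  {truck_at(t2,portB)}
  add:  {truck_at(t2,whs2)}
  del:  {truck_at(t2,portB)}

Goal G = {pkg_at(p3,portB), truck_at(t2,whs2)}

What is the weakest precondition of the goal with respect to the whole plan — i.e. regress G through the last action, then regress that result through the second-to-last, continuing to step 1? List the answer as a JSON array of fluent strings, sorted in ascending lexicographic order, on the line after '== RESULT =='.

Regress step by step:
  through step 3 (drive(t2,portB,whs2)): drop {truck_at(t2,whs2)}, keep {pkg_at(p3,portB)}, require {truck_at(t2,portB)}
    → {pkg_at(p3,portB), truck_at(t2,portB)}
  through step 2 (unload(p3,t2,portB)): drop {pkg_at(p3,portB)}, keep {truck_at(t2,portB)}, require {in(p3,t2), truck_at(t2,portB)}
    → {in(p3,t2), truck_at(t2,portB)}
  through step 1 (drive(t2,gate,portB)): drop {truck_at(t2,portB)}, keep {in(p3,t2)}, require {truck_at(t2,gate)}
    → {in(p3,t2), truck_at(t2,gate)}

== RESULT ==
["in(p3,t2)", "truck_at(t2,gate)"]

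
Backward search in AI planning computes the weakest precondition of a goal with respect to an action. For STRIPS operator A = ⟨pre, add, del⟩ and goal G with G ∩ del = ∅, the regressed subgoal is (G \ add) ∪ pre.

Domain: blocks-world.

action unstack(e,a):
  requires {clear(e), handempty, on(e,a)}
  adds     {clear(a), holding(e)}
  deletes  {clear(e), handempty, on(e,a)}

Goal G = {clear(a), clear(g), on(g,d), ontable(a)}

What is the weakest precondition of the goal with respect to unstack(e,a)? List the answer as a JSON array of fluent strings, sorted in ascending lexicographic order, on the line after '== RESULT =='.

Compute (G \ add) ∪ pre:
  G ∩ del = {}  (empty — regression defined)
  G \ add = {clear(a), clear(g), on(g,d), ontable(a)} \ {clear(a), holding(e)} = {clear(g), on(g,d), ontable(a)}
  ∪ pre   = {clear(g), on(g,d), ontable(a)} ∪ {clear(e), handempty, on(e,a)}
          = {clear(e), clear(g), handempty, on(e,a), on(g,d), ontable(a)}

== RESULT ==
["clear(e)", "clear(g)", "handempty", "on(e,a)", "on(g,d)", "ontable(a)"]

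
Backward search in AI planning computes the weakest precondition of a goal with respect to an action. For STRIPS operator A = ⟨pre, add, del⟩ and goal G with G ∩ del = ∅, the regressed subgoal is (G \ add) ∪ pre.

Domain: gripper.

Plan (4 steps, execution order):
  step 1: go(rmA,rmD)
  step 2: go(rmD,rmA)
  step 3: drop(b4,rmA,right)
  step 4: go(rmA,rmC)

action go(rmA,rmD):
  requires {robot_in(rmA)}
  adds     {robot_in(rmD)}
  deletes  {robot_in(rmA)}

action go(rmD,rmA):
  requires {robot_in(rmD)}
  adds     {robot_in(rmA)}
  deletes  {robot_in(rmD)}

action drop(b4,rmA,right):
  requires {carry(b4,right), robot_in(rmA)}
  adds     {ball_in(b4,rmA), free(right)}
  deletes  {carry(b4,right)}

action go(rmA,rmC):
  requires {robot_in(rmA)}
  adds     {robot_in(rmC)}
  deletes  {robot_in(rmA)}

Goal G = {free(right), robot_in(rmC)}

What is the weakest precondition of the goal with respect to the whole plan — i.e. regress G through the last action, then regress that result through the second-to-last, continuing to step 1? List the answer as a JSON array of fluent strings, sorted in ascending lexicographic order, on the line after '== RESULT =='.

Work backward from the goal:
  through step 4 (go(rmA,rmC)): drop {robot_in(rmC)}, keep {free(right)}, require {robot_in(rmA)}
    → {free(right), robot_in(rmA)}
  through step 3 (drop(b4,rmA,right)): drop {free(right)}, keep {robot_in(rmA)}, require {carry(b4,right), robot_in(rmA)}
    → {carry(b4,right), robot_in(rmA)}
  through step 2 (go(rmD,rmA)): drop {robot_in(rmA)}, keep {carry(b4,right)}, require {robot_in(rmD)}
    → {carry(b4,right), robot_in(rmD)}
  through step 1 (go(rmA,rmD)): drop {robot_in(rmD)}, keep {carry(b4,right)}, require {robot_in(rmA)}
    → {carry(b4,right), robot_in(rmA)}

== RESULT ==
["carry(b4,right)", "robot_in(rmA)"]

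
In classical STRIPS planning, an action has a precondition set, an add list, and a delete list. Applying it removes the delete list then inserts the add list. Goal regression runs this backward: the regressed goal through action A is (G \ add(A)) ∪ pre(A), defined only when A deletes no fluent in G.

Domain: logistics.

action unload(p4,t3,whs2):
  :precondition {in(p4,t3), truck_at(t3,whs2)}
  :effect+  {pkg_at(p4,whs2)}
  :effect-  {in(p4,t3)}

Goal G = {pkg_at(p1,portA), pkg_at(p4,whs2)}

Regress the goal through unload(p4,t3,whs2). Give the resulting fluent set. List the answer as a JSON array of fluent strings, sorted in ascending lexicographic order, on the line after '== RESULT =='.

Regress:
  G ∩ del = {}  (empty — regression defined)
  G \ add = {pkg_at(p1,portA), pkg_at(p4,whs2)} \ {pkg_at(p4,whs2)} = {pkg_at(p1,portA)}
  ∪ pre   = {pkg_at(p1,portA)} ∪ {in(p4,t3), truck_at(t3,whs2)}
          = {in(p4,t3), pkg_at(p1,portA), truck_at(t3,whs2)}

== RESULT ==
["in(p4,t3)", "pkg_at(p1,portA)", "truck_at(t3,whs2)"]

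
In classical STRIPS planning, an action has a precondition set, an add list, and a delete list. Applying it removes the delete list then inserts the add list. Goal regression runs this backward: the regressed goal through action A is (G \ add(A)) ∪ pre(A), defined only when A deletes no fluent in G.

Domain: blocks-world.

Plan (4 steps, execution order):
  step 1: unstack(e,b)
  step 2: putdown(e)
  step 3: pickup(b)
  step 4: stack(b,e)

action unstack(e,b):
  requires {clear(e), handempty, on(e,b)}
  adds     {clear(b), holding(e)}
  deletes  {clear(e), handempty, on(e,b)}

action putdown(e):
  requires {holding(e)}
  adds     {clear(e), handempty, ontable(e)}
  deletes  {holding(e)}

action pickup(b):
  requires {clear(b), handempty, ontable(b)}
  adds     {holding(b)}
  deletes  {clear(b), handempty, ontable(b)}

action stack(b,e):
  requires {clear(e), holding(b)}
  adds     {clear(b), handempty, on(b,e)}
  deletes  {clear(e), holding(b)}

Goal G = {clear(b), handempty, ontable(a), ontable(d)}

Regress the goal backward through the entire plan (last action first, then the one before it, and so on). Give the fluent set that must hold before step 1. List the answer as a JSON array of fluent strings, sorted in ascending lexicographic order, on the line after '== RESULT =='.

Work backward from the goal:
  through step 4 (stack(b,e)): drop {clear(b), handempty}, keep {ontable(a), ontable(d)}, require {clear(e), holding(b)}
    → {clear(e), holding(b), ontable(a), ontable(d)}
  through step 3 (pickup(b)): drop {holding(b)}, keep {clear(e), ontable(a), ontable(d)}, require {clear(b), handempty, ontable(b)}
    → {clear(b), clear(e), handempty, ontable(a), ontable(b), ontable(d)}
  through step 2 (putdown(e)): drop {clear(e), handempty}, keep {clear(b), ontable(a), ontable(b), ontable(d)}, require {holding(e)}
    → {clear(b), holding(e), ontable(a), ontable(b), ontable(d)}
  through step 1 (unstack(e,b)): drop {clear(b), holding(e)}, keep {ontable(a), ontable(b), ontable(d)}, require {clear(e), handempty, on(e,b)}
    → {clear(e), handempty, on(e,b), ontable(a), ontable(b), ontable(d)}

== RESULT ==
["clear(e)", "handempty", "on(e,b)", "ontable(a)", "ontable(b)", "ontable(d)"]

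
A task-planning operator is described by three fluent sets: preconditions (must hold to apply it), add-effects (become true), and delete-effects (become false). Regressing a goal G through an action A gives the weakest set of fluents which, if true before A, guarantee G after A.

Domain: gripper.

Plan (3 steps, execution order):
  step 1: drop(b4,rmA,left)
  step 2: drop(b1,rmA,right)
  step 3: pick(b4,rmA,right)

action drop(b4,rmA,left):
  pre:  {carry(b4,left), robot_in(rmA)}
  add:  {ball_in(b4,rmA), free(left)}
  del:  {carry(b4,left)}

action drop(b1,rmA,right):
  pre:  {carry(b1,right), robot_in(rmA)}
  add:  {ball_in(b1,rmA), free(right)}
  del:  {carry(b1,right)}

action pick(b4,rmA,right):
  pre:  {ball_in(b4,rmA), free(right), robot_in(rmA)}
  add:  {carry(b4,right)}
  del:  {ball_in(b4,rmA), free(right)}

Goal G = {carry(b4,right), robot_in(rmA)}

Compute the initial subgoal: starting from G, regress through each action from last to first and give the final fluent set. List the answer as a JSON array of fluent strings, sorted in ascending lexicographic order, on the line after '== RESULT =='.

Work backward from the goal:
  through step 3 (pick(b4,rmA,right)): drop {carry(b4,right)}, keep {robot_in(rmA)}, require {ball_in(b4,rmA), free(right), robot_in(rmA)}
    → {ball_in(b4,rmA), free(right), robot_in(rmA)}
  through step 2 (drop(b1,rmA,right)): drop {free(right)}, keep {ball_in(b4,rmA), robot_in(rmA)}, require {carry(b1,right), robot_in(rmA)}
    → {ball_in(b4,rmA), carry(b1,right), robot_in(rmA)}
  through step 1 (drop(b4,rmA,left)): drop {ball_in(b4,rmA)}, keep {carry(b1,right), robot_in(rmA)}, require {carry(b4,left), robot_in(rmA)}
    → {carry(b1,right), carry(b4,left), robot_in(rmA)}

== RESULT ==
["carry(b1,right)", "carry(b4,left)", "robot_in(rmA)"]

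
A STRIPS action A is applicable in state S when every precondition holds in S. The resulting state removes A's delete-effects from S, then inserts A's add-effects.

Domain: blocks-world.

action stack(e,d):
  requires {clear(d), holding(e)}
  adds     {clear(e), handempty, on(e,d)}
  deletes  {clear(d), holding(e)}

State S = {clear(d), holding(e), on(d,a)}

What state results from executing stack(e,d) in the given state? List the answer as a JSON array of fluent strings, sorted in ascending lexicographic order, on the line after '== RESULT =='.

Progress:
  pre ⊆ S: {clear(d), holding(e)} ⊆ S  — applicable
  S \ del = {on(d,a)}
  ∪ add   = {clear(e), handempty, on(d,a), on(e,d)}

== RESULT ==
["clear(e)", "handempty", "on(d,a)", "on(e,d)"]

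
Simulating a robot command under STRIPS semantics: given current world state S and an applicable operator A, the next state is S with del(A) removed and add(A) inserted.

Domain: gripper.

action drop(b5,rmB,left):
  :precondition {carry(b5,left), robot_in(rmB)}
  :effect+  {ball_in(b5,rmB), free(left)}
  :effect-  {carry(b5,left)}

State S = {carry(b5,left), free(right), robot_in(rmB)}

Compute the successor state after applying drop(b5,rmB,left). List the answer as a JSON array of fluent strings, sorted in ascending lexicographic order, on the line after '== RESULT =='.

Compute (S \ del) ∪ add:
  pre ⊆ S: {carry(b5,left), robot_in(rmB)} ⊆ S  — applicable
  S \ del = {free(right), robot_in(rmB)}
  ∪ add   = {ball_in(b5,rmB), free(left), free(right), robot_in(rmB)}

== RESULT ==
["ball_in(b5,rmB)", "free(left)", "free(right)", "robot_in(rmB)"]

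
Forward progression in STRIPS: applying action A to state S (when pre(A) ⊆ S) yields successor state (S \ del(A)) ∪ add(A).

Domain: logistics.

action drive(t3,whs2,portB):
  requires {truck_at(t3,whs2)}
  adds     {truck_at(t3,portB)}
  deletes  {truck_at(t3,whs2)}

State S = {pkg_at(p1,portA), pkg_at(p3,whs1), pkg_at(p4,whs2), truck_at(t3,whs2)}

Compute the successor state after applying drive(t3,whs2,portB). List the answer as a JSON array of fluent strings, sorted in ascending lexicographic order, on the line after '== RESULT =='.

Progress:
  pre ⊆ S: {truck_at(t3,whs2)} ⊆ S  — applicable
  S \ del = {pkg_at(p1,portA), pkg_at(p3,whs1), pkg_at(p4,whs2)}
  ∪ add   = {pkg_at(p1,portA), pkg_at(p3,whs1), pkg_at(p4,whs2), truck_at(t3,portB)}

== RESULT ==
["pkg_at(p1,portA)", "pkg_at(p3,whs1)", "pkg_at(p4,whs2)", "truck_at(t3,portB)"]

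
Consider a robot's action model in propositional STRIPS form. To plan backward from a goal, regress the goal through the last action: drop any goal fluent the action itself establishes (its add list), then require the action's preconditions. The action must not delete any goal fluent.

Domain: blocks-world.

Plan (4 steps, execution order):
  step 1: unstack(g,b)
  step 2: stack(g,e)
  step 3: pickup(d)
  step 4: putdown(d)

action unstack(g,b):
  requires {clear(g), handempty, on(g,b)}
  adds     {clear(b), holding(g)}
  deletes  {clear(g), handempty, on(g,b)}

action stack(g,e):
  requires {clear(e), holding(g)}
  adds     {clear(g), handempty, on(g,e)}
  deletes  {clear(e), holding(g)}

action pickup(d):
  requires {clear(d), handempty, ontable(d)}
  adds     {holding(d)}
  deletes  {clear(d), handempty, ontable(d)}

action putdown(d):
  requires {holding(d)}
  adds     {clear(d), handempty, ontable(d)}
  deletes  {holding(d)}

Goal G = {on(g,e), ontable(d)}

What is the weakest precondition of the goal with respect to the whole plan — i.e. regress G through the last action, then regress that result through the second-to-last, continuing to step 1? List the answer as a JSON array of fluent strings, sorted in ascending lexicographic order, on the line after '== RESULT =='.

Work backward from the goal:
  through step 4 (putdown(d)): drop {ontable(d)}, keep {on(g,e)}, require {holding(d)}
    → {holding(d), on(g,e)}
  through step 3 (pickup(d)): drop {holding(d)}, keep {on(g,e)}, require {clear(d), handempty, ontable(d)}
    → {clear(d), handempty, on(g,e), ontable(d)}
  through step 2 (stack(g,e)): drop {handempty, on(g,e)}, keep {clear(d), ontable(d)}, require {clear(e), holding(g)}
    → {clear(d), clear(e), holding(g), ontable(d)}
  through step 1 (unstack(g,b)): drop {holding(g)}, keep {clear(d), clear(e), ontable(d)}, require {clear(g), handempty, on(g,b)}
    → {clear(d), clear(e), clear(g), handempty, on(g,b), ontable(d)}

== RESULT ==
["clear(d)", "clear(e)", "clear(g)", "handempty", "on(g,b)", "ontable(d)"]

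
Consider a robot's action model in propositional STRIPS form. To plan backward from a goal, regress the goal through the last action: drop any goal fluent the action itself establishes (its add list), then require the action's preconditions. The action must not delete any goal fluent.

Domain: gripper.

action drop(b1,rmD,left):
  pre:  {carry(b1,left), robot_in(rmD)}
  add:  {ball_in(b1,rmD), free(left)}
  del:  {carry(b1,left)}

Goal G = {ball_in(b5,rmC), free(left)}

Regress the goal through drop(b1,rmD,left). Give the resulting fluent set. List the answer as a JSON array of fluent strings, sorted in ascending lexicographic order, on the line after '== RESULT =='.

Regress:
  G ∩ del = {}  (empty — regression defined)
  G \ add = {ball_in(b5,rmC), free(left)} \ {ball_in(b1,rmD), free(left)} = {ball_in(b5,rmC)}
  ∪ pre   = {ball_in(b5,rmC)} ∪ {carry(b1,left), robot_in(rmD)}
          = {ball_in(b5,rmC), carry(b1,left), robot_in(rmD)}

== RESULT ==
["ball_in(b5,rmC)", "carry(b1,left)", "robot_in(rmD)"]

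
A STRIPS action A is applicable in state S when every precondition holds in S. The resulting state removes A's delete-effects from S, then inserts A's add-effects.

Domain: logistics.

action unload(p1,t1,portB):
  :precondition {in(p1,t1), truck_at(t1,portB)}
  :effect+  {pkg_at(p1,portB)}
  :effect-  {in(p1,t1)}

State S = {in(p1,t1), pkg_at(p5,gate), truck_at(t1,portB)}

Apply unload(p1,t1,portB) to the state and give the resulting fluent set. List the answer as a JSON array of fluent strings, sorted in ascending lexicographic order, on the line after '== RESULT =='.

Compute (S \ del) ∪ add:
  pre ⊆ S: {in(p1,t1), truck_at(t1,portB)} ⊆ S  — applicable
  S \ del = {pkg_at(p5,gate), truck_at(t1,portB)}
  ∪ add   = {pkg_at(p1,portB), pkg_at(p5,gate), truck_at(t1,portB)}

== RESULT ==
["pkg_at(p1,portB)", "pkg_at(p5,gate)", "truck_at(t1,portB)"]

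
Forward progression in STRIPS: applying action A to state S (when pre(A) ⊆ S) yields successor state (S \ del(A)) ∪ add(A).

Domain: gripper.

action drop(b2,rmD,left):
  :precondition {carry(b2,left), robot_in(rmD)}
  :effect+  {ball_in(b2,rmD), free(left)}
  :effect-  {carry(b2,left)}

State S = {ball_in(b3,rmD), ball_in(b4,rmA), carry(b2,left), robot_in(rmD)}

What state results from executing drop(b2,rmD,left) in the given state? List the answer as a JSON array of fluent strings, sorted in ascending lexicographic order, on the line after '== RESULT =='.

Progress:
  pre ⊆ S: {carry(b2,left), robot_in(rmD)} ⊆ S  — applicable
  S \ del = {ball_in(b3,rmD), ball_in(b4,rmA), robot_in(rmD)}
  ∪ add   = {ball_in(b2,rmD), ball_in(b3,rmD), ball_in(b4,rmA), free(left), robot_in(rmD)}

== RESULT ==
["ball_in(b2,rmD)", "ball_in(b3,rmD)", "ball_in(b4,rmA)", "free(left)", "robot_in(rmD)"]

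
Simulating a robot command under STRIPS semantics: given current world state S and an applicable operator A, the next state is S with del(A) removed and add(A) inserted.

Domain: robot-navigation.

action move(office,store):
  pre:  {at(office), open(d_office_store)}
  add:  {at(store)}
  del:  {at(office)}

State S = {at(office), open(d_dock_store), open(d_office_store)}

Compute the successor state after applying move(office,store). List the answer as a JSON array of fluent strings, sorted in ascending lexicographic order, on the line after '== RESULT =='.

Compute (S \ del) ∪ add:
  pre ⊆ S: {at(office), open(d_office_store)} ⊆ S  — applicable
  S \ del = {open(d_dock_store), open(d_office_store)}
  ∪ add   = {at(store), open(d_dock_store), open(d_office_store)}

== RESULT ==
["at(store)", "open(d_dock_store)", "open(d_office_store)"]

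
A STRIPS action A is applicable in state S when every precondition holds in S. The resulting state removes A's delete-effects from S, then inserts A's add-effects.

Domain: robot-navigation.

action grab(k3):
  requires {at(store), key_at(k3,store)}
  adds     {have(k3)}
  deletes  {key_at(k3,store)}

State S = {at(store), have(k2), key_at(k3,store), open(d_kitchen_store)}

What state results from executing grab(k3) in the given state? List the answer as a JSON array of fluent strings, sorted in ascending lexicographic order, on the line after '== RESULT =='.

Progress:
  pre ⊆ S: {at(store), key_at(k3,store)} ⊆ S  — applicable
  S \ del = {at(store), have(k2), open(d_kitchen_store)}
  ∪ add   = {at(store), have(k2), have(k3), open(d_kitchen_store)}

== RESULT ==
["at(store)", "have(k2)", "have(k3)", "open(d_kitchen_store)"]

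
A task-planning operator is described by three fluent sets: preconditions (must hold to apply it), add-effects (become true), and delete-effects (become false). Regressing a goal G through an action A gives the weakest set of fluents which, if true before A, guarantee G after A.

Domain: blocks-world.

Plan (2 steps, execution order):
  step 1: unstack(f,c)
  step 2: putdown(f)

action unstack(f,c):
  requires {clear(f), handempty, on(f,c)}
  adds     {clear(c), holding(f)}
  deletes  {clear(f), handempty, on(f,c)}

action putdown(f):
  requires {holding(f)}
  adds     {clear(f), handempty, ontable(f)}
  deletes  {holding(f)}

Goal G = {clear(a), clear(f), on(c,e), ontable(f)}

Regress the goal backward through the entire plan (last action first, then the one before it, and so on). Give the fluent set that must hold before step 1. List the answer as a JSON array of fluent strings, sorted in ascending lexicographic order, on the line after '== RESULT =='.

Regress step by step:
  through step 2 (putdown(f)): drop {clear(f), ontable(f)}, keep {clear(a), on(c,e)}, require {holding(f)}
    → {clear(a), holding(f), on(c,e)}
  through step 1 (unstack(f,c)): drop {holding(f)}, keep {clear(a), on(c,e)}, require {clear(f), handempty, on(f,c)}
    → {clear(a), clear(f), handempty, on(c,e), on(f,c)}

== RESULT ==
["clear(a)", "clear(f)", "handempty", "on(c,e)", "on(f,c)"]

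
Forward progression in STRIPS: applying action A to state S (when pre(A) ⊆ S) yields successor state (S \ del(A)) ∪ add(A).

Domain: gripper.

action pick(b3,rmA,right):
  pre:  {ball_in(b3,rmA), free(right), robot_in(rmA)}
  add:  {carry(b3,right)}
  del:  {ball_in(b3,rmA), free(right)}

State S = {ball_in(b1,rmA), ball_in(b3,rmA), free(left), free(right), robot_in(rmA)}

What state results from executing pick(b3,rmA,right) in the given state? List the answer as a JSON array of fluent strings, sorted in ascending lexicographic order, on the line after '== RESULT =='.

Compute (S \ del) ∪ add:
  pre ⊆ S: {ball_in(b3,rmA), free(right), robot_in(rmA)} ⊆ S  — applicable
  S \ del = {ball_in(b1,rmA), free(left), robot_in(rmA)}
  ∪ add   = {ball_in(b1,rmA), carry(b3,right), free(left), robot_in(rmA)}

== RESULT ==
["ball_in(b1,rmA)", "carry(b3,right)", "free(left)", "robot_in(rmA)"]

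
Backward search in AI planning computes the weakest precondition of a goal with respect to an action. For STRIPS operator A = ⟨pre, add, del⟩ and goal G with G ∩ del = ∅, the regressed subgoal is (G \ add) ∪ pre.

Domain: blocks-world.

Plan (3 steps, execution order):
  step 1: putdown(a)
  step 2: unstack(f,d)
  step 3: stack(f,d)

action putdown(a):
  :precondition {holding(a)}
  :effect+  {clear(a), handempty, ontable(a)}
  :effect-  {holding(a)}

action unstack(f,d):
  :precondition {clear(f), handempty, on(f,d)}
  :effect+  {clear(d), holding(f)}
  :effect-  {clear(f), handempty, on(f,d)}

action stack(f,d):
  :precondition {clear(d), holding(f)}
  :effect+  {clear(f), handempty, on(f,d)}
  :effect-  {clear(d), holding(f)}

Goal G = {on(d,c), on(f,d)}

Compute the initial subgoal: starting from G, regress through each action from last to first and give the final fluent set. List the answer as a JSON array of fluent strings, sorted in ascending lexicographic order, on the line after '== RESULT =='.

Work backward from the goal:
  through step 3 (stack(f,d)): drop {on(f,d)}, keep {on(d,c)}, require {clear(d), holding(f)}
    → {clear(d), holding(f), on(d,c)}
  through step 2 (unstack(f,d)): drop {clear(d), holding(f)}, keep {on(d,c)}, require {clear(f), handempty, on(f,d)}
    → {clear(f), handempty, on(d,c), on(f,d)}
  through step 1 (putdown(a)): drop {handempty}, keep {clear(f), on(d,c), on(f,d)}, require {holding(a)}
    → {clear(f), holding(a), on(d,c), on(f,d)}

== RESULT ==
["clear(f)", "holding(a)", "on(d,c)", "on(f,d)"]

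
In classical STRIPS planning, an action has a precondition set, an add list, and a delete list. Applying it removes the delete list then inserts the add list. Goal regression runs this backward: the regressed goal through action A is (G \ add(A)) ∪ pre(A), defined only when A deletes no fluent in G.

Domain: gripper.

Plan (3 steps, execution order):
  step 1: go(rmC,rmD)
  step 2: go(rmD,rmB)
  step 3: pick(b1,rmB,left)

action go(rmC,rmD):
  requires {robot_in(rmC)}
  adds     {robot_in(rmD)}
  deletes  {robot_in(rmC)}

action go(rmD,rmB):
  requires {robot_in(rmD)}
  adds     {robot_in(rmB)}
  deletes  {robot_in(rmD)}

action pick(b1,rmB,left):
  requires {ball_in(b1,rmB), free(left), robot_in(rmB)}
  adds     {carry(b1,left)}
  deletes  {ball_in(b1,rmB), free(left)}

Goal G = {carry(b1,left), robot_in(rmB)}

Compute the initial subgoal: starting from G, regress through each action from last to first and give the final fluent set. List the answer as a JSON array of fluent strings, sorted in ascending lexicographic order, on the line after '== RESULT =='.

Work backward from the goal:
  through step 3 (pick(b1,rmB,left)): drop {carry(b1,left)}, keep {robot_in(rmB)}, require {ball_in(b1,rmB), free(left), robot_in(rmB)}
    → {ball_in(b1,rmB), free(left), robot_in(rmB)}
  through step 2 (go(rmD,rmB)): drop {robot_in(rmB)}, keep {ball_in(b1,rmB), free(left)}, require {robot_in(rmD)}
    → {ball_in(b1,rmB), free(left), robot_in(rmD)}
  through step 1 (go(rmC,rmD)): drop {robot_in(rmD)}, keep {ball_in(b1,rmB), free(left)}, require {robot_in(rmC)}
    → {ball_in(b1,rmB), free(left), robot_in(rmC)}

== RESULT ==
["ball_in(b1,rmB)", "free(left)", "robot_in(rmC)"]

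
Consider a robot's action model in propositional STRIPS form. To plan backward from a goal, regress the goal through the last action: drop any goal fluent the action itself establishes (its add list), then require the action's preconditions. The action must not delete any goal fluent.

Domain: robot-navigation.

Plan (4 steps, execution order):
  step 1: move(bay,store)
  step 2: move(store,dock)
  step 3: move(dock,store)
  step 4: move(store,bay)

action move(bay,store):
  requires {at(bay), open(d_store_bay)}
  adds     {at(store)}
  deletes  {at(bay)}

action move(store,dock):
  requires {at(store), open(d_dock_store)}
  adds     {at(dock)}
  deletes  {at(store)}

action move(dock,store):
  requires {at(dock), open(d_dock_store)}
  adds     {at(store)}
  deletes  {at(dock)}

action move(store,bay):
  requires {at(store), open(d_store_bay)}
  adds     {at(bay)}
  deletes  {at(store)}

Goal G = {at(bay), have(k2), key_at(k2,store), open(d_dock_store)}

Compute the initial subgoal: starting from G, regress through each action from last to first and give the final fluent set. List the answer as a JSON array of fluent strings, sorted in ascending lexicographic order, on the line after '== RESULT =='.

Regress step by step:
  through step 4 (move(store,bay)): drop {at(bay)}, keep {have(k2), key_at(k2,store), open(d_dock_store)}, require {at(store), open(d_store_bay)}
    → {at(store), have(k2), key_at(k2,store), open(d_dock_store), open(d_store_bay)}
  through step 3 (move(dock,store)): drop {at(store)}, keep {have(k2), key_at(k2,store), open(d_dock_store), open(d_store_bay)}, require {at(dock), open(d_dock_store)}
    → {at(dock), have(k2), key_at(k2,store), open(d_dock_store), open(d_store_bay)}
  through step 2 (move(store,dock)): drop {at(dock)}, keep {have(k2), key_at(k2,store), open(d_dock_store), open(d_store_bay)}, require {at(store), open(d_dock_store)}
    → {at(store), have(k2), key_at(k2,store), open(d_dock_store), open(d_store_bay)}
  through step 1 (move(bay,store)): drop {at(store)}, keep {have(k2), key_at(k2,store), open(d_dock_store), open(d_store_bay)}, require {at(bay), open(d_store_bay)}
    → {at(bay), have(k2), key_at(k2,store), open(d_dock_store), open(d_store_bay)}

== RESULT ==
["at(bay)", "have(k2)", "key_at(k2,store)", "open(d_dock_store)", "open(d_store_bay)"]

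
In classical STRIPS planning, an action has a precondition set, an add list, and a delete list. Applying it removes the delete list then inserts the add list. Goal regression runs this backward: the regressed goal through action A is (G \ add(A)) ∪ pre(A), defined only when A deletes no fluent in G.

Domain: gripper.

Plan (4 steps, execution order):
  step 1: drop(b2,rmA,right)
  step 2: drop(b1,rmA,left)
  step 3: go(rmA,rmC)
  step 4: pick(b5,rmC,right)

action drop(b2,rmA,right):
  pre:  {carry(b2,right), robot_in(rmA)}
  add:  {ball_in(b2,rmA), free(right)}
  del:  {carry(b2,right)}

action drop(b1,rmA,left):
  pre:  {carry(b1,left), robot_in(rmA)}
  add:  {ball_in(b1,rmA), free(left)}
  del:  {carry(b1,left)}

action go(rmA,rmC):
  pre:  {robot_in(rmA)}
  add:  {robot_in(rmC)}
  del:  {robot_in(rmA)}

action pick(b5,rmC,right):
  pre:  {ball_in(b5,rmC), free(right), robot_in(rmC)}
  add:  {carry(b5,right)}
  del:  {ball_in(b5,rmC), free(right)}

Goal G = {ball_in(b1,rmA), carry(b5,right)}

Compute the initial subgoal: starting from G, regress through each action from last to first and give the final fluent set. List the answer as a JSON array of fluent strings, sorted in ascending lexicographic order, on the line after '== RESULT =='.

Work backward from the goal:
  through step 4 (pick(b5,rmC,right)): drop {carry(b5,right)}, keep {ball_in(b1,rmA)}, require {ball_in(b5,rmC), free(right), robot_in(rmC)}
    → {ball_in(b1,rmA), ball_in(b5,rmC), free(right), robot_in(rmC)}
  through step 3 (go(rmA,rmC)): drop {robot_in(rmC)}, keep {ball_in(b1,rmA), ball_in(b5,rmC), free(right)}, require {robot_in(rmA)}
    → {ball_in(b1,rmA), ball_in(b5,rmC), free(right), robot_in(rmA)}
  through step 2 (drop(b1,rmA,left)): drop {ball_in(b1,rmA)}, keep {ball_in(b5,rmC), free(right), robot_in(rmA)}, require {carry(b1,left), robot_in(rmA)}
    → {ball_in(b5,rmC), carry(b1,left), free(right), robot_in(rmA)}
  through step 1 (drop(b2,rmA,right)): drop {free(right)}, keep {ball_in(b5,rmC), carry(b1,left), robot_in(rmA)}, require {carry(b2,right), robot_in(rmA)}
    → {ball_in(b5,rmC), carry(b1,left), carry(b2,right), robot_in(rmA)}

== RESULT ==
["ball_in(b5,rmC)", "carry(b1,left)", "carry(b2,right)", "robot_in(rmA)"]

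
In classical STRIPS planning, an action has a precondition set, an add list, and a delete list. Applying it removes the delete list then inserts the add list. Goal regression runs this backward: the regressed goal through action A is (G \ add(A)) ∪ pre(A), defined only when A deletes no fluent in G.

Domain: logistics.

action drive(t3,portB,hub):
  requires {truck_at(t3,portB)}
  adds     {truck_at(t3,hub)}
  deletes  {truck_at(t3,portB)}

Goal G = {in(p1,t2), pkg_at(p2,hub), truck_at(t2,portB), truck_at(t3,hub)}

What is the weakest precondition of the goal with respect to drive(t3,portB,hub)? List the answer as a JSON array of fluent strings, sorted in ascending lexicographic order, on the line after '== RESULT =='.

Regress:
  G ∩ del = {}  (empty — regression defined)
  G \ add = {in(p1,t2), pkg_at(p2,hub), truck_at(t2,portB), truck_at(t3,hub)} \ {truck_at(t3,hub)} = {in(p1,t2), pkg_at(p2,hub), truck_at(t2,portB)}
  ∪ pre   = {in(p1,t2), pkg_at(p2,hub), truck_at(t2,portB)} ∪ {truck_at(t3,portB)}
          = {in(p1,t2), pkg_at(p2,hub), truck_at(t2,portB), truck_at(t3,portB)}

== RESULT ==
["in(p1,t2)", "pkg_at(p2,hub)", "truck_at(t2,portB)", "truck_at(t3,portB)"]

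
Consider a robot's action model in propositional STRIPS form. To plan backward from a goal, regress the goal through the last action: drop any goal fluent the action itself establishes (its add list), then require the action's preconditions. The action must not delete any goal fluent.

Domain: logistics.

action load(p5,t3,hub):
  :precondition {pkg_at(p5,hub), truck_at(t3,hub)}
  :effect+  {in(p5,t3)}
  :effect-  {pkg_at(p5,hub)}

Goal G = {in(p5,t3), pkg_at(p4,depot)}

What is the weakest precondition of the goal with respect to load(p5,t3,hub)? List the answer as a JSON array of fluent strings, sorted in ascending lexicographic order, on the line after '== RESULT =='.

Compute (G \ add) ∪ pre:
  G ∩ del = {}  (empty — regression defined)
  G \ add = {in(p5,t3), pkg_at(p4,depot)} \ {in(p5,t3)} = {pkg_at(p4,depot)}
  ∪ pre   = {pkg_at(p4,depot)} ∪ {pkg_at(p5,hub), truck_at(t3,hub)}
          = {pkg_at(p4,depot), pkg_at(p5,hub), truck_at(t3,hub)}

== RESULT ==
["pkg_at(p4,depot)", "pkg_at(p5,hub)", "truck_at(t3,hub)"]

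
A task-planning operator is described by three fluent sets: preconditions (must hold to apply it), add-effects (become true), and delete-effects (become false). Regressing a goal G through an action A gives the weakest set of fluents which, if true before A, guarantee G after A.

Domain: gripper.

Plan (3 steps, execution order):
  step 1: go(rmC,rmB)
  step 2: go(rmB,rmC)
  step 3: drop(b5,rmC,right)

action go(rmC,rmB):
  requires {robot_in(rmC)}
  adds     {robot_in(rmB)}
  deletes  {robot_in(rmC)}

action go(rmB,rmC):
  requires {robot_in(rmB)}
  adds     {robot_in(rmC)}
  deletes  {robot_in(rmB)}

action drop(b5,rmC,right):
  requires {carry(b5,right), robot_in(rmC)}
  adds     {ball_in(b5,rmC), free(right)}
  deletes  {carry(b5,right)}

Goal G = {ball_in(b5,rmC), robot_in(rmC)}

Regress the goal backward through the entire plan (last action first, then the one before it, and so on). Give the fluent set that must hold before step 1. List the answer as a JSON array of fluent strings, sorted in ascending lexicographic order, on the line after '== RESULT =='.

Work backward from the goal:
  through step 3 (drop(b5,rmC,right)): drop {ball_in(b5,rmC)}, keep {robot_in(rmC)}, require {carry(b5,right), robot_in(rmC)}
    → {carry(b5,right), robot_in(rmC)}
  through step 2 (go(rmB,rmC)): drop {robot_in(rmC)}, keep {carry(b5,right)}, require {robot_in(rmB)}
    → {carry(b5,right), robot_in(rmB)}
  through step 1 (go(rmC,rmB)): drop {robot_in(rmB)}, keep {carry(b5,right)}, require {robot_in(rmC)}
    → {carry(b5,right), robot_in(rmC)}

== RESULT ==
["carry(b5,right)", "robot_in(rmC)"]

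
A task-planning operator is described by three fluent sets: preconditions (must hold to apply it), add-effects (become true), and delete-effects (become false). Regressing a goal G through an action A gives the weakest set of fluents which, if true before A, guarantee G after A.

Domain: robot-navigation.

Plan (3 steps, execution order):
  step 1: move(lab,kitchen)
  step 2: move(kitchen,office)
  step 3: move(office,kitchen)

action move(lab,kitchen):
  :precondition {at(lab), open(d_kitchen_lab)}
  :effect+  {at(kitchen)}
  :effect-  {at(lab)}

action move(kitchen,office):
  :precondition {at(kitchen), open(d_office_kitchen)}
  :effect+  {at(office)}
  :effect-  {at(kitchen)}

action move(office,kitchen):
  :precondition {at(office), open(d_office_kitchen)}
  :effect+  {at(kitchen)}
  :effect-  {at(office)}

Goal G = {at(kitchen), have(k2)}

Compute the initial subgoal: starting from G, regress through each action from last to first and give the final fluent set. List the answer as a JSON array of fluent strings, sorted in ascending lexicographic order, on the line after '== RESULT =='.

Work backward from the goal:
  through step 3 (move(office,kitchen)): drop {at(kitchen)}, keep {have(k2)}, require {at(office), open(d_office_kitchen)}
    → {at(office), have(k2), open(d_office_kitchen)}
  through step 2 (move(kitchen,office)): drop {at(office)}, keep {have(k2), open(d_office_kitchen)}, require {at(kitchen), open(d_office_kitchen)}
    → {at(kitchen), have(k2), open(d_office_kitchen)}
  through step 1 (move(lab,kitchen)): drop {at(kitchen)}, keep {have(k2), open(d_office_kitchen)}, require {at(lab), open(d_kitchen_lab)}
    → {at(lab), have(k2), open(d_kitchen_lab), open(d_office_kitchen)}

== RESULT ==
["at(lab)", "have(k2)", "open(d_kitchen_lab)", "open(d_office_kitchen)"]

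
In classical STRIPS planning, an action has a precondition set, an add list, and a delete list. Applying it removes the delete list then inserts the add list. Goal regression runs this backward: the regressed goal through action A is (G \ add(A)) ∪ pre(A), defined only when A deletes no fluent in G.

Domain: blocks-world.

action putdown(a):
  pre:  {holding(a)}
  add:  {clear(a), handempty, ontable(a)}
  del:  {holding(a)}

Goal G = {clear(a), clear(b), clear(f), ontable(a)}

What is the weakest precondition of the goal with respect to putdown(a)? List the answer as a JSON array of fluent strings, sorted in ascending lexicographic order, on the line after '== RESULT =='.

Regress:
  G ∩ del = {}  (empty — regression defined)
  G \ add = {clear(a), clear(b), clear(f), ontable(a)} \ {clear(a), handempty, ontable(a)} = {clear(b), clear(f)}
  ∪ pre   = {clear(b), clear(f)} ∪ {holding(a)}
          = {clear(b), clear(f), holding(a)}

== RESULT ==
["clear(b)", "clear(f)", "holding(a)"]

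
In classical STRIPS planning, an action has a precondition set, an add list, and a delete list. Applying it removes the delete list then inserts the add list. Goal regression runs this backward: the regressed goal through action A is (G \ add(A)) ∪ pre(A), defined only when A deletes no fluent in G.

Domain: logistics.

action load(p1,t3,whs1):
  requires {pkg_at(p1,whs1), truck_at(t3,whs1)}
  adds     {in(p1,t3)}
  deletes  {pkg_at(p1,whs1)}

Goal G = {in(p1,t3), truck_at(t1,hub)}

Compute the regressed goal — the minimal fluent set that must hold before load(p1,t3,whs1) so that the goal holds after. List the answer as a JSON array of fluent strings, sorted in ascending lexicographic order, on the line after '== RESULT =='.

Regress:
  G ∩ del = {}  (empty — regression defined)
  G \ add = {in(p1,t3), truck_at(t1,hub)} \ {in(p1,t3)} = {truck_at(t1,hub)}
  ∪ pre   = {truck_at(t1,hub)} ∪ {pkg_at(p1,whs1), truck_at(t3,whs1)}
          = {pkg_at(p1,whs1), truck_at(t1,hub), truck_at(t3,whs1)}

== RESULT ==
["pkg_at(p1,whs1)", "truck_at(t1,hub)", "truck_at(t3,whs1)"]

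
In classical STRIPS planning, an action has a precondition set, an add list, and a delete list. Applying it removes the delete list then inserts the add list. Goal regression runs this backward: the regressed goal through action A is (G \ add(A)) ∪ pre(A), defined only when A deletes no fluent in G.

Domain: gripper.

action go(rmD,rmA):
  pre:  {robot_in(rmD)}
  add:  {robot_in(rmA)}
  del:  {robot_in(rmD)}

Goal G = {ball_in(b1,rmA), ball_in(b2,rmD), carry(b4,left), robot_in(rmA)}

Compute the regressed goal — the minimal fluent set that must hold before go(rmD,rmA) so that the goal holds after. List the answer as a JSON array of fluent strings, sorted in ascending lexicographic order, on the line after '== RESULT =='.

Regress:
  G ∩ del = {}  (empty — regression defined)
  G \ add = {ball_in(b1,rmA), ball_in(b2,rmD), carry(b4,left), robot_in(rmA)} \ {robot_in(rmA)} = {ball_in(b1,rmA), ball_in(b2,rmD), carry(b4,left)}
  ∪ pre   = {ball_in(b1,rmA), ball_in(b2,rmD), carry(b4,left)} ∪ {robot_in(rmD)}
          = {ball_in(b1,rmA), ball_in(b2,rmD), carry(b4,left), robot_in(rmD)}

== RESULT ==
["ball_in(b1,rmA)", "ball_in(b2,rmD)", "carry(b4,left)", "robot_in(rmD)"]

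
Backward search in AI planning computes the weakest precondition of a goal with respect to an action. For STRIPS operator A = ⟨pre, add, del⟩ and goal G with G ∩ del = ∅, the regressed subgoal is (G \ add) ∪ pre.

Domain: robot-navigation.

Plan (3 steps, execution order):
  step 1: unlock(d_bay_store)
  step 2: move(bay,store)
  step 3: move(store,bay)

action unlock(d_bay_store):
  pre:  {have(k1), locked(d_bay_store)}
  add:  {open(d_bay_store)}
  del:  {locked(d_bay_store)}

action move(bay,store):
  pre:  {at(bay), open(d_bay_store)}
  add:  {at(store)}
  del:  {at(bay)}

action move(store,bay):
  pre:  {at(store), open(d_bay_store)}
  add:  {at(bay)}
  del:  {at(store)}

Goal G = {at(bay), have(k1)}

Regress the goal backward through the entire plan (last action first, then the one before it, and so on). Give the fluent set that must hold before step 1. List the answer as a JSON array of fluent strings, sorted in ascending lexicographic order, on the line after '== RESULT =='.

Regress step by step:
  through step 3 (move(store,bay)): drop {at(bay)}, keep {have(k1)}, require {at(store), open(d_bay_store)}
    → {at(store), have(k1), open(d_bay_store)}
  through step 2 (move(bay,store)): drop {at(store)}, keep {have(k1), open(d_bay_store)}, require {at(bay), open(d_bay_store)}
    → {at(bay), have(k1), open(d_bay_store)}
  through step 1 (unlock(d_bay_store)): drop {open(d_bay_store)}, keep {at(bay), have(k1)}, require {have(k1), locked(d_bay_store)}
    → {at(bay), have(k1), locked(d_bay_store)}

== RESULT ==
["at(bay)", "have(k1)", "locked(d_bay_store)"]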